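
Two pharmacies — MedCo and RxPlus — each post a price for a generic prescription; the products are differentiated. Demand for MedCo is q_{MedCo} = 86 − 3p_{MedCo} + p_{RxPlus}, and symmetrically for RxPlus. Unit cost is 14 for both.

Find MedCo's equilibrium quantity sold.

MedCo's profit: π = (p_{MedCo} − 14)(86 − 3p_{MedCo} + p_{RxPlus}).
∂π/∂p_{MedCo} = 128 − 6p_{MedCo} + p_{RxPlus} = 0 ⇒ p_{MedCo} = 64/3 + (1/6)p_{RxPlus}.
By symmetry p_{RxPlus} = p_{MedCo}; substituting into the reaction function, (5/6)p_{MedCo} = 64/3 and p_{MedCo} = 25.6.
q_{MedCo} = 86 − 3·25.6 + 25.6 = 34.8.

34.8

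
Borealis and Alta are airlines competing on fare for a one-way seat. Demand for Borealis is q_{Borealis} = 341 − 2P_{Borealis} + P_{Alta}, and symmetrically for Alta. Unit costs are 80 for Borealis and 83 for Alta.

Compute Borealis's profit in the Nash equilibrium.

Borealis's profit: π = (P_{Borealis} − 80)(341 − 2P_{Borealis} + P_{Alta}).
∂π/∂P_{Borealis} = 501 − 4P_{Borealis} + P_{Alta} = 0 ⇒ P_{Borealis} = 125.25 + 0.25P_{Alta}.
Similarly P_{Alta} = 126.75 + 0.25P_{Borealis}.
Substituting the second reaction function into the first: P_{Borealis} = 125.25 + 0.25(126.75 + 0.25P_{Borealis}), which gives 0.9375P_{Borealis} = 156.9375 ⇒ P_{Borealis} = 167.4.
Then P_{Alta} = 126.75 + 0.25·167.4 = 168.6.
q_{Borealis} = 341 − 2·167.4 + 168.6 = 174.8.
Profit = (167.4 − 80)·174.8 = 15277.52.

15277.52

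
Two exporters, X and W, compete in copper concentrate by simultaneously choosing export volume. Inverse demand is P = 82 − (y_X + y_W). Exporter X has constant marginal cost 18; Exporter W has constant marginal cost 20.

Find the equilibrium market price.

40

Exporter X's profit: π = y_X(82 − (y_X + y_W)) − 18y_X.
∂π/∂y_X = 64 − 2y_X − y_W = 0, so y_X = 32 − 0.5y_W.
By the same steps for W: y_W = 31 − 0.5y_X.
Solving the two reaction functions simultaneously: (1 − (−0.5)(−0.5))y_X = 32 − 0.5·31, so 0.75y_X = 16.5 and y_X = 22.
Then y_W = 31 − 0.5·22 = 20.
Equilibrium price: P = 82 − 42 = 40.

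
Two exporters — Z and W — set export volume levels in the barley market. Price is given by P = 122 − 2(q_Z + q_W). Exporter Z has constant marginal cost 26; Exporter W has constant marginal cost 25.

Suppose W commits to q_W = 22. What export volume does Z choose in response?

Exporter Z's profit: π = q_Z(122 − 2(q_Z + q_W)) − 26q_Z.
∂π/∂q_Z = 96 − 4q_Z − 2q_W = 0, so q_Z = 24 − 0.5q_W.
At q_W = 22: q_Z = 24 − 0.5·22 = 13.

13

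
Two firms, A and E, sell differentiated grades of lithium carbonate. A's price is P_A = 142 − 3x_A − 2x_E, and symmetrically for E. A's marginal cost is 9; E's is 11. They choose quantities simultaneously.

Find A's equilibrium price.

Firm A's profit: π = x_A(142 − 3x_A − 2x_E) − 9x_A.
∂π/∂x_A = 133 − 6x_A − 2x_E = 0 ⇒ x_A = 133/6 − (1/3)x_E.
Similarly x_E = 131/6 − (1/3)x_A.
Plugging x_E into A's best response: x_A = 133/6 − (1/3)(131/6 − (1/3)x_A) ⇒ (8/9)x_A = 134/9, so x_A = 16.75.
Then x_E = 131/6 − (1/3)·16.75 = 16.25.
P_A = 142 − 3·16.75 − 2·16.25 = 59.25.

59.25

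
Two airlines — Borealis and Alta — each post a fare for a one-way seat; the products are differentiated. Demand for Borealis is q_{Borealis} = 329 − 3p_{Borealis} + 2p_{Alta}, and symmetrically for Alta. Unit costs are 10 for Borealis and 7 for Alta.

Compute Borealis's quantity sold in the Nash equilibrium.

Borealis's profit: π = (p_{Borealis} − 10)(329 − 3p_{Borealis} + 2p_{Alta}).
∂π/∂p_{Borealis} = 359 − 6p_{Borealis} + 2p_{Alta} = 0 ⇒ p_{Borealis} = 359/6 + (1/3)p_{Alta}.
Similarly p_{Alta} = 175/3 + (1/3)p_{Borealis}.
Solving the two reaction functions simultaneously: (1 − (1/3)(1/3))p_{Borealis} = 359/6 + (1/3)·(175/3), so (8/9)p_{Borealis} = 1427/18 and p_{Borealis} = 89.1875.
Then p_{Alta} = 175/3 + (1/3)·89.1875 = 88.0625.
q_{Borealis} = 329 − 3·89.1875 + 2·88.0625 = 237.5625.

237.5625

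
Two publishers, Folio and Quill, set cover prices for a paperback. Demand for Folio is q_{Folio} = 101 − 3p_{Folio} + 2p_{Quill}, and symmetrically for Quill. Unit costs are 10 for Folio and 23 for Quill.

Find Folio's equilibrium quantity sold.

75.5625

Folio's profit: π = (p_{Folio} − 10)(101 − 3p_{Folio} + 2p_{Quill}).
∂π/∂p_{Folio} = 131 − 6p_{Folio} + 2p_{Quill} = 0 ⇒ p_{Folio} = 131/6 + (1/3)p_{Quill}.
Similarly p_{Quill} = 85/3 + (1/3)p_{Folio}.
Substituting the second reaction function into the first: p_{Folio} = 131/6 + (1/3)(85/3 + (1/3)p_{Folio}), which gives (8/9)p_{Folio} = 563/18 ⇒ p_{Folio} = 35.1875.
Then p_{Quill} = 85/3 + (1/3)·35.1875 = 40.0625.
q_{Folio} = 101 − 3·35.1875 + 2·40.0625 = 75.5625.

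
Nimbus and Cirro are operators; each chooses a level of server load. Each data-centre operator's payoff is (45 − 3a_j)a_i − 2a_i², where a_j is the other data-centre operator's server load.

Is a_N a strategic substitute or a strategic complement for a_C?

Nimbus's payoff is (45 − 3a_C)a_N − 2a_N².
∂π/∂a_N = 45 − 3a_C − 4a_N = 0, so a_N = 11.25 − 0.75a_C.
The best-response slope da_N/da_C = −0.75 < 0: the reaction function is downward-sloping, so the choices are strategic substitutes.

strategic substitutes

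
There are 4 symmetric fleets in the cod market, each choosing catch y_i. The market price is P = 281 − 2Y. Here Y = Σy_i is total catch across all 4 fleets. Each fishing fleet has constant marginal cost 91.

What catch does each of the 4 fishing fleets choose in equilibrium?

19

A representative fishing fleet's profit is π_i = y_i(281 − 2Y) − 91y_i, with Y = y_i + Σ_{j≠i} y_j.
First-order condition: 190 − 4y_i − 2Σ_{j≠i} y_j = 0.
Imposing symmetry (y_j = y for all j) turns Σ_{j≠i} y_j into 3y, so 190 = 10y and y = 19.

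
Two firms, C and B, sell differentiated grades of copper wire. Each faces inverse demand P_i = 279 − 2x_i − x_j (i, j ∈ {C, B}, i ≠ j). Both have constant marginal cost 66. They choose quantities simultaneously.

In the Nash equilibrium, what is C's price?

Firm C's profit: π = x_C(279 − 2x_C − x_B) − 66x_C.
∂π/∂x_C = 213 − 4x_C − x_B = 0 ⇒ x_C = 53.25 − 0.25x_B.
By symmetry x_B = x_C; substituting into the reaction function, 1.25x_C = 53.25 and x_C = 42.6.
P_C = 279 − 2·42.6 − 42.6 = 151.2.

151.2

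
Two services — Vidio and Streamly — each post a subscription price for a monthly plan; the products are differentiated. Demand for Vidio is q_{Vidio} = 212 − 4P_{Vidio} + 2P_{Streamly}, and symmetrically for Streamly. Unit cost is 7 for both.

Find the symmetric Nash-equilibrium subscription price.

Vidio's profit: π = (P_{Vidio} − 7)(212 − 4P_{Vidio} + 2P_{Streamly}).
∂π/∂P_{Vidio} = 240 − 8P_{Vidio} + 2P_{Streamly} = 0 ⇒ P_{Vidio} = 30 + 0.25P_{Streamly}.
By symmetry P_{Streamly} = P_{Vidio}; substituting into the reaction function, 0.75P_{Vidio} = 30 and P_{Vidio} = 40.

40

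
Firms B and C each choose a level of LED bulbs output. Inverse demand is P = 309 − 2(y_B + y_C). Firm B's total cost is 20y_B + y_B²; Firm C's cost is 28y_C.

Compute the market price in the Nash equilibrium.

138.8

Firm B's profit: π = y_B(309 − 2(y_B + y_C)) − 20y_B − y_B².
∂π/∂y_B = 289 − 6y_B − 2y_C = 0, so y_B = 289/6 − (1/3)y_C.
For C: ∂π/∂y_C = 281 − 4y_C − 2y_B = 0 ⇒ y_C = 70.25 − 0.5y_B.
Substituting the second reaction function into the first: y_B = 289/6 − (1/3)(70.25 − 0.5y_B), which gives (5/6)y_B = 24.75 ⇒ y_B = 29.7.
Then y_C = 70.25 − 0.5·29.7 = 55.4.
Equilibrium price: P = 309 − 2·85.1 = 138.8.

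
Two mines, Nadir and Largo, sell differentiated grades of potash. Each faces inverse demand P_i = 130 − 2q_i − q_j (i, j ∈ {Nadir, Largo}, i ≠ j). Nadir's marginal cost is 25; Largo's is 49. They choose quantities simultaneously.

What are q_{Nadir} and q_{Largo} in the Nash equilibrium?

22.6, 14.6

Mine Nadir's profit: π = q_{Nadir}(130 − 2q_{Nadir} − q_{Largo}) − 25q_{Nadir}.
∂π/∂q_{Nadir} = 105 − 4q_{Nadir} − q_{Largo} = 0 ⇒ q_{Nadir} = 26.25 − 0.25q_{Largo}.
Similarly q_{Largo} = 20.25 − 0.25q_{Nadir}.
Solving the two reaction functions simultaneously: (1 − (−0.25)(−0.25))q_{Nadir} = 26.25 − 0.25·20.25, so 0.9375q_{Nadir} = 21.1875 and q_{Nadir} = 22.6.
Then q_{Largo} = 20.25 − 0.25·22.6 = 14.6.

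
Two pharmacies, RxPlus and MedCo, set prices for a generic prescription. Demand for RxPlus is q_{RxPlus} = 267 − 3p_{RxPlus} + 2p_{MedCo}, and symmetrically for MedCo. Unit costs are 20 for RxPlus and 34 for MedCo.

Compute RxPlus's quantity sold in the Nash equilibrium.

193.125

RxPlus's profit: π = (p_{RxPlus} − 20)(267 − 3p_{RxPlus} + 2p_{MedCo}).
∂π/∂p_{RxPlus} = 327 − 6p_{RxPlus} + 2p_{MedCo} = 0 ⇒ p_{RxPlus} = 54.5 + (1/3)p_{MedCo}.
Similarly p_{MedCo} = 61.5 + (1/3)p_{RxPlus}.
Solving the two reaction functions simultaneously: (1 − (1/3)(1/3))p_{RxPlus} = 54.5 + (1/3)·61.5, so (8/9)p_{RxPlus} = 75 and p_{RxPlus} = 84.375.
Then p_{MedCo} = 61.5 + (1/3)·84.375 = 89.625.
q_{RxPlus} = 267 − 3·84.375 + 2·89.625 = 193.125.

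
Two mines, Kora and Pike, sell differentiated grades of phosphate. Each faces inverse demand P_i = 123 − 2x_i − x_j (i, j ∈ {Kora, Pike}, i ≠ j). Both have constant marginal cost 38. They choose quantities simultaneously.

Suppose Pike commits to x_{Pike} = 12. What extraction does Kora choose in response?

Mine Kora's profit: π = x_{Kora}(123 − 2x_{Kora} − x_{Pike}) − 38x_{Kora}.
∂π/∂x_{Kora} = 85 − 4x_{Kora} − x_{Pike} = 0 ⇒ x_{Kora} = 21.25 − 0.25x_{Pike}.
At x_{Pike} = 12: x_{Kora} = 21.25 − 0.25·12 = 18.25.

18.25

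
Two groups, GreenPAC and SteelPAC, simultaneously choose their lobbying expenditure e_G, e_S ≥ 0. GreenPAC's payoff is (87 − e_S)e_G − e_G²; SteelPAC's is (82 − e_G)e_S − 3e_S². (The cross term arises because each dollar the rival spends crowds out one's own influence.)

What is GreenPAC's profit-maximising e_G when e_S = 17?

Expanding GreenPAC's payoff: 87e_G − e_Se_G − e_G².
∂π/∂e_G = 87 − e_S − 2e_G = 0, so e_G = 43.5 − 0.5e_S.
At e_S = 17: e_G = 43.5 − 0.5·17 = 35.

35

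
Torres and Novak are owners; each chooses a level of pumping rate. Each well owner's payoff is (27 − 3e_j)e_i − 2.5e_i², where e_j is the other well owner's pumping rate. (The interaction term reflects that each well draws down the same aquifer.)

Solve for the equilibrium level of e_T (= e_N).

Torres's payoff is (27 − 3e_N)e_T − 2.5e_T².
∂π/∂e_T = 27 − 3e_N − 5e_T = 0, so e_T = 5.4 − 0.6e_N.
The game is symmetric, so in equilibrium e_N = e_T: the reaction function gives 1.6e_T = 5.4, hence e_T = 3.375.

3.375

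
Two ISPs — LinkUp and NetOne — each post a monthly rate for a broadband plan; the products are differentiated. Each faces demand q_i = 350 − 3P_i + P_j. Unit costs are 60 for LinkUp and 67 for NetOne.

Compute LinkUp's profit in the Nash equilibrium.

LinkUp's profit: π = (P_{LinkUp} − 60)(350 − 3P_{LinkUp} + P_{NetOne}).
∂π/∂P_{LinkUp} = 530 − 6P_{LinkUp} + P_{NetOne} = 0 ⇒ P_{LinkUp} = 265/3 + (1/6)P_{NetOne}.
Similarly P_{NetOne} = 551/6 + (1/6)P_{LinkUp}.
Substituting the second reaction function into the first: P_{LinkUp} = 265/3 + (1/6)(551/6 + (1/6)P_{LinkUp}), which gives (35/36)P_{LinkUp} = 3731/36 ⇒ P_{LinkUp} = 106.6.
Then P_{NetOne} = 551/6 + (1/6)·106.6 = 109.6.
q_{LinkUp} = 350 − 3·106.6 + 109.6 = 139.8.
Profit = (106.6 − 60)·139.8 = 6514.68.

6514.68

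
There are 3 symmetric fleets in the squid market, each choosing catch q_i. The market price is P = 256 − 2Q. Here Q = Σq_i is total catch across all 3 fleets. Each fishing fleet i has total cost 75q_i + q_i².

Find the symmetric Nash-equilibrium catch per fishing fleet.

18.1

A representative fishing fleet's profit is π_i = q_i(256 − 2Q) − 75q_i − q_i², with Q = q_i + Σ_{j≠i} q_j.
First-order condition: 181 − 6q_i − 2Σ_{j≠i} q_j = 0.
With identical fishing fleets, set every q_j = q: then 181 − 6q − 4q = 0, i.e. q = 181/10 = 18.1.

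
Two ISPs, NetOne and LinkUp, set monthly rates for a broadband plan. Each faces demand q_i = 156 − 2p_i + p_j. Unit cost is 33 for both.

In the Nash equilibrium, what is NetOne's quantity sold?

NetOne's profit: π = (p_{NetOne} − 33)(156 − 2p_{NetOne} + p_{LinkUp}).
∂π/∂p_{NetOne} = 222 − 4p_{NetOne} + p_{LinkUp} = 0 ⇒ p_{NetOne} = 55.5 + 0.25p_{LinkUp}.
Setting p_{NetOne} = p_{LinkUp} in the reaction function: p_{NetOne} = 55.5 + 0.25p_{NetOne}, so p_{NetOne} = 55.5 / 0.75 = 74.
q_{NetOne} = 156 − 2·74 + 74 = 82.

82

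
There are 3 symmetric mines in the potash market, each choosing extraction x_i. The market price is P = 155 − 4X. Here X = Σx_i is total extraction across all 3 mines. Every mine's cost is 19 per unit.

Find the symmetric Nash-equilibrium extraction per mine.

8.5

A representative mine's profit is π_i = x_i(155 − 4X) − 19x_i, with X = x_i + Σ_{j≠i} x_j.
First-order condition: 136 − 8x_i − 4Σ_{j≠i} x_j = 0.
In a symmetric equilibrium every mine chooses the same x, so Σ_{j≠i} x_j = 2x. The condition becomes 136 − 16x = 0, giving x = 136/16 = 8.5.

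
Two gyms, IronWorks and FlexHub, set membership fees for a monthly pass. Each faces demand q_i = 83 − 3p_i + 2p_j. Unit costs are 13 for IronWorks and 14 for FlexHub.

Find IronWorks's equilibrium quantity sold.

53.0625

IronWorks's profit: π = (p_{IronWorks} − 13)(83 − 3p_{IronWorks} + 2p_{FlexHub}).
∂π/∂p_{IronWorks} = 122 − 6p_{IronWorks} + 2p_{FlexHub} = 0 ⇒ p_{IronWorks} = 61/3 + (1/3)p_{FlexHub}.
Similarly p_{FlexHub} = 125/6 + (1/3)p_{IronWorks}.
Substituting the second reaction function into the first: p_{IronWorks} = 61/3 + (1/3)(125/6 + (1/3)p_{IronWorks}), which gives (8/9)p_{IronWorks} = 491/18 ⇒ p_{IronWorks} = 30.6875.
Then p_{FlexHub} = 125/6 + (1/3)·30.6875 = 31.0625.
q_{IronWorks} = 83 − 3·30.6875 + 2·31.0625 = 53.0625.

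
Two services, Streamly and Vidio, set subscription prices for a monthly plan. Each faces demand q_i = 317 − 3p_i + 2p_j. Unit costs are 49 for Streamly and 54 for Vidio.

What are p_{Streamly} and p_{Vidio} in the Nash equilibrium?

116.9375, 118.8125

Streamly's profit: π = (p_{Streamly} − 49)(317 − 3p_{Streamly} + 2p_{Vidio}).
∂π/∂p_{Streamly} = 464 − 6p_{Streamly} + 2p_{Vidio} = 0 ⇒ p_{Streamly} = 232/3 + (1/3)p_{Vidio}.
Similarly p_{Vidio} = 479/6 + (1/3)p_{Streamly}.
Substituting the second reaction function into the first: p_{Streamly} = 232/3 + (1/3)(479/6 + (1/3)p_{Streamly}), which gives (8/9)p_{Streamly} = 1871/18 ⇒ p_{Streamly} = 116.9375.
Then p_{Vidio} = 479/6 + (1/3)·116.9375 = 118.8125.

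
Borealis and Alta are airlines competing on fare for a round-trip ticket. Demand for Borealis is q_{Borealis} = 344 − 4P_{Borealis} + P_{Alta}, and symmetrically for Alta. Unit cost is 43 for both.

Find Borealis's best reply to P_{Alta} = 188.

88

Borealis's profit: π = (P_{Borealis} − 43)(344 − 4P_{Borealis} + P_{Alta}).
∂π/∂P_{Borealis} = 516 − 8P_{Borealis} + P_{Alta} = 0 ⇒ P_{Borealis} = 64.5 + 0.125P_{Alta}.
At P_{Alta} = 188: P_{Borealis} = 64.5 + 0.125·188 = 88.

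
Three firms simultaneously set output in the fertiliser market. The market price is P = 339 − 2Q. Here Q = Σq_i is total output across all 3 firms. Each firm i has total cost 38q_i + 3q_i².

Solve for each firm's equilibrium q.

21.5

A representative firm's profit is π_i = q_i(339 − 2Q) − 38q_i − 3q_i², with Q = q_i + Σ_{j≠i} q_j.
First-order condition: 301 − 10q_i − 2Σ_{j≠i} q_j = 0.
Imposing symmetry (q_j = q for all j) turns Σ_{j≠i} q_j into 2q, so 301 = 14q and q = 21.5.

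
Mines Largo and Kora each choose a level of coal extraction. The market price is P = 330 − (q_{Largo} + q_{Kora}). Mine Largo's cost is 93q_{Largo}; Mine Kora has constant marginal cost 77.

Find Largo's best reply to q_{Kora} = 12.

Mine Largo's profit: π = q_{Largo}(330 − (q_{Largo} + q_{Kora})) − 93q_{Largo}.
∂π/∂q_{Largo} = 237 − 2q_{Largo} − q_{Kora} = 0, so q_{Largo} = 118.5 − 0.5q_{Kora}.
At q_{Kora} = 12: q_{Largo} = 118.5 − 0.5·12 = 112.5.

112.5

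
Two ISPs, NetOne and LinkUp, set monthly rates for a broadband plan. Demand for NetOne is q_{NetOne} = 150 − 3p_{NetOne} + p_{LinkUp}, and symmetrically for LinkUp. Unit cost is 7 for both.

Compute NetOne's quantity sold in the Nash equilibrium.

NetOne's profit: π = (p_{NetOne} − 7)(150 − 3p_{NetOne} + p_{LinkUp}).
∂π/∂p_{NetOne} = 171 − 6p_{NetOne} + p_{LinkUp} = 0 ⇒ p_{NetOne} = 28.5 + (1/6)p_{LinkUp}.
The game is symmetric, so in equilibrium p_{LinkUp} = p_{NetOne}: the reaction function gives (5/6)p_{NetOne} = 28.5, hence p_{NetOne} = 34.2.
q_{NetOne} = 150 − 3·34.2 + 34.2 = 81.6.

81.6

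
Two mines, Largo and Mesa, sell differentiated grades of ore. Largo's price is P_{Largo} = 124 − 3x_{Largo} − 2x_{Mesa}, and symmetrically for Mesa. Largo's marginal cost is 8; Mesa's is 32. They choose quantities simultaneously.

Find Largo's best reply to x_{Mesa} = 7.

17

Mine Largo's profit: π = x_{Largo}(124 − 3x_{Largo} − 2x_{Mesa}) − 8x_{Largo}.
∂π/∂x_{Largo} = 116 − 6x_{Largo} − 2x_{Mesa} = 0 ⇒ x_{Largo} = 58/3 − (1/3)x_{Mesa}.
At x_{Mesa} = 7: x_{Largo} = 58/3 − (1/3)·7 = 17.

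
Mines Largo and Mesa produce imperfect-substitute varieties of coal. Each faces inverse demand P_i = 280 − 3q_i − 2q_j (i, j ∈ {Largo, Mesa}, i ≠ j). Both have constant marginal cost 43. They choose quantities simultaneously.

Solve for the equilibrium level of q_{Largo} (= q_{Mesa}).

Mine Largo's profit: π = q_{Largo}(280 − 3q_{Largo} − 2q_{Mesa}) − 43q_{Largo}.
∂π/∂q_{Largo} = 237 − 6q_{Largo} − 2q_{Mesa} = 0 ⇒ q_{Largo} = 39.5 − (1/3)q_{Mesa}.
The game is symmetric, so in equilibrium q_{Mesa} = q_{Largo}: the reaction function gives (4/3)q_{Largo} = 39.5, hence q_{Largo} = 29.625.

29.625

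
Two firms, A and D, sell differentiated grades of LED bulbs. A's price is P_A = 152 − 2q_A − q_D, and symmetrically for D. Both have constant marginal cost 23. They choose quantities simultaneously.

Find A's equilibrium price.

Firm A's profit: π = q_A(152 − 2q_A − q_D) − 23q_A.
∂π/∂q_A = 129 − 4q_A − q_D = 0 ⇒ q_A = 32.25 − 0.25q_D.
By symmetry q_D = q_A; substituting into the reaction function, 1.25q_A = 32.25 and q_A = 25.8.
P_A = 152 − 2·25.8 − 25.8 = 74.6.

74.6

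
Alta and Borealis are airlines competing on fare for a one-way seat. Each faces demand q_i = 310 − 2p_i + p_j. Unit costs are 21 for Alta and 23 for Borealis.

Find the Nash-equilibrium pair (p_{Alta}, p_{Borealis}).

Alta's profit: π = (p_{Alta} − 21)(310 − 2p_{Alta} + p_{Borealis}).
∂π/∂p_{Alta} = 352 − 4p_{Alta} + p_{Borealis} = 0 ⇒ p_{Alta} = 88 + 0.25p_{Borealis}.
Similarly p_{Borealis} = 89 + 0.25p_{Alta}.
Substituting the second reaction function into the first: p_{Alta} = 88 + 0.25(89 + 0.25p_{Alta}), which gives 0.9375p_{Alta} = 110.25 ⇒ p_{Alta} = 117.6.
Then p_{Borealis} = 89 + 0.25·117.6 = 118.4.

117.6, 118.4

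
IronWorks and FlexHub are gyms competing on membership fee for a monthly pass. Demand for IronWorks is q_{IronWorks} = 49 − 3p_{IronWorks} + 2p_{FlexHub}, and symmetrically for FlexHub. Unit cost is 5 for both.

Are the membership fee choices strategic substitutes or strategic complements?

IronWorks's profit: π = (p_{IronWorks} − 5)(49 − 3p_{IronWorks} + 2p_{FlexHub}).
∂π/∂p_{IronWorks} = 64 − 6p_{IronWorks} + 2p_{FlexHub} = 0 ⇒ p_{IronWorks} = 32/3 + (1/3)p_{FlexHub}.
The best-response slope dp_{IronWorks}/dp_{FlexHub} = 1/3 > 0: the reaction function is upward-sloping, so the choices are strategic complements.

strategic complements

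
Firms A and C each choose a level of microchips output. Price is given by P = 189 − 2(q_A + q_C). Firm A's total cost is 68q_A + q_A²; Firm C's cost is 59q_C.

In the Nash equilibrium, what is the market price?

112.8

Firm A's profit: π = q_A(189 − 2(q_A + q_C)) − 68q_A − q_A².
∂π/∂q_A = 121 − 6q_A − 2q_C = 0, so q_A = 121/6 − (1/3)q_C.
For C: ∂π/∂q_C = 130 − 4q_C − 2q_A = 0 ⇒ q_C = 32.5 − 0.5q_A.
Solving the two reaction functions simultaneously: (1 − (−1/3)(−0.5))q_A = 121/6 − (1/3)·32.5, so (5/6)q_A = 28/3 and q_A = 11.2.
Then q_C = 32.5 − 0.5·11.2 = 26.9.
Equilibrium price: P = 189 − 2·38.1 = 112.8.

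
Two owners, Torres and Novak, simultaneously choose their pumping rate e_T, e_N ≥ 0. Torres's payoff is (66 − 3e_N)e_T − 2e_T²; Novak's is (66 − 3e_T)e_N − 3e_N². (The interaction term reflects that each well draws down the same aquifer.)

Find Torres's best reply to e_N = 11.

8.25

Expanding Torres's payoff: 66e_T − 3e_Ne_T − 2e_T².
∂π/∂e_T = 66 − 3e_N − 4e_T = 0, so e_T = 16.5 − 0.75e_N.
At e_N = 11: e_T = 16.5 − 0.75·11 = 8.25.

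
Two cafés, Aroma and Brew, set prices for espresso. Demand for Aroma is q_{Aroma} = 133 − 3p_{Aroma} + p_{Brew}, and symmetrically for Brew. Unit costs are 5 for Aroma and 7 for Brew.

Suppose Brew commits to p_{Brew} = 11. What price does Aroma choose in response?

Aroma's profit: π = (p_{Aroma} − 5)(133 − 3p_{Aroma} + p_{Brew}).
∂π/∂p_{Aroma} = 148 − 6p_{Aroma} + p_{Brew} = 0 ⇒ p_{Aroma} = 74/3 + (1/6)p_{Brew}.
At p_{Brew} = 11: p_{Aroma} = 74/3 + (1/6)·11 = 26.5.

26.5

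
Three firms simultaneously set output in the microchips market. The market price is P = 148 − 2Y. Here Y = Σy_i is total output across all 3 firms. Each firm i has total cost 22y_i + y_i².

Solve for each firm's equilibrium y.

12.6

A representative firm's profit is π_i = y_i(148 − 2Y) − 22y_i − y_i², with Y = y_i + Σ_{j≠i} y_j.
First-order condition: 126 − 6y_i − 2Σ_{j≠i} y_j = 0.
With identical firms, set every y_j = y: then 126 − 6y − 4y = 0, i.e. y = 126/10 = 12.6.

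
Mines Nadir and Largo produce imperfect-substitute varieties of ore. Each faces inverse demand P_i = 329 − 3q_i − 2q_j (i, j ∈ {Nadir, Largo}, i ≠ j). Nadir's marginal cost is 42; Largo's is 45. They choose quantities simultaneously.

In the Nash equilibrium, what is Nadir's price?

Mine Nadir's profit: π = q_{Nadir}(329 − 3q_{Nadir} − 2q_{Largo}) − 42q_{Nadir}.
∂π/∂q_{Nadir} = 287 − 6q_{Nadir} − 2q_{Largo} = 0 ⇒ q_{Nadir} = 287/6 − (1/3)q_{Largo}.
Similarly q_{Largo} = 142/3 − (1/3)q_{Nadir}.
Solving the two reaction functions simultaneously: (1 − (−1/3)(−1/3))q_{Nadir} = 287/6 − (1/3)·(142/3), so (8/9)q_{Nadir} = 577/18 and q_{Nadir} = 36.0625.
Then q_{Largo} = 142/3 − (1/3)·36.0625 = 35.3125.
P_{Nadir} = 329 − 3·36.0625 − 2·35.3125 = 150.1875.

150.1875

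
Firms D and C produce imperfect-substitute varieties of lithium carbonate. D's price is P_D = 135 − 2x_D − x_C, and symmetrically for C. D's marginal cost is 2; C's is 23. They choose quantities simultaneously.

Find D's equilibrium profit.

1568

Firm D's profit: π = x_D(135 − 2x_D − x_C) − 2x_D.
∂π/∂x_D = 133 − 4x_D − x_C = 0 ⇒ x_D = 33.25 − 0.25x_C.
Similarly x_C = 28 − 0.25x_D.
Substituting the second reaction function into the first: x_D = 33.25 − 0.25(28 − 0.25x_D), which gives 0.9375x_D = 26.25 ⇒ x_D = 28.
Then x_C = 28 − 0.25·28 = 21.
P_D = 135 − 2·28 − 21 = 58.
Profit = (58 − 2)·28 = 1568.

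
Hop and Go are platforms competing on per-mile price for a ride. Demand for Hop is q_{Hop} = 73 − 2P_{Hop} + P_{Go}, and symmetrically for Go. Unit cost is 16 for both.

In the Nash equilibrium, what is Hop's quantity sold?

Hop's profit: π = (P_{Hop} − 16)(73 − 2P_{Hop} + P_{Go}).
∂π/∂P_{Hop} = 105 − 4P_{Hop} + P_{Go} = 0 ⇒ P_{Hop} = 26.25 + 0.25P_{Go}.
By symmetry P_{Go} = P_{Hop}; substituting into the reaction function, 0.75P_{Hop} = 26.25 and P_{Hop} = 35.
q_{Hop} = 73 − 2·35 + 35 = 38.

38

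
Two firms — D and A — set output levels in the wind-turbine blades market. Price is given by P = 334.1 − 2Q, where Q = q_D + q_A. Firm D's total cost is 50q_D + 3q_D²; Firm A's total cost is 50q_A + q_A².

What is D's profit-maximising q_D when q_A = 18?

Firm D's profit: π = q_D(334.1 − 2(q_D + q_A)) − 50q_D − 3q_D².
∂π/∂q_D = 284.1 − 10q_D − 2q_A = 0, so q_D = 28.41 − 0.2q_A.
At q_A = 18: q_D = 28.41 − 0.2·18 = 24.81.

24.81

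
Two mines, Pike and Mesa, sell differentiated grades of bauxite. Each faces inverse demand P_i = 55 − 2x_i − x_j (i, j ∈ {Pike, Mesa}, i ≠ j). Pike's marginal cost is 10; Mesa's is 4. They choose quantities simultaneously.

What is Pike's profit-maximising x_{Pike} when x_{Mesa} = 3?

Mine Pike's profit: π = x_{Pike}(55 − 2x_{Pike} − x_{Mesa}) − 10x_{Pike}.
∂π/∂x_{Pike} = 45 − 4x_{Pike} − x_{Mesa} = 0 ⇒ x_{Pike} = 11.25 − 0.25x_{Mesa}.
At x_{Mesa} = 3: x_{Pike} = 11.25 − 0.25·3 = 10.5.

10.5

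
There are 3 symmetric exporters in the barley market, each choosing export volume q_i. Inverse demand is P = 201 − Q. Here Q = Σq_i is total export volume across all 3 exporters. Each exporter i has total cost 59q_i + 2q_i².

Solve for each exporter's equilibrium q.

17.75

A representative exporter's profit is π_i = q_i(201 − Q) − 59q_i − 2q_i², with Q = q_i + Σ_{j≠i} q_j.
First-order condition: 142 − 6q_i − Σ_{j≠i} q_j = 0.
Imposing symmetry (q_j = q for all j) turns Σ_{j≠i} q_j into 2q, so 142 = 8q and q = 17.75.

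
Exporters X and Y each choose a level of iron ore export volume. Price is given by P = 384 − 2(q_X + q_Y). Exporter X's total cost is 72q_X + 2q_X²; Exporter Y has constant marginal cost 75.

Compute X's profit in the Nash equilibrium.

2025

Exporter X's profit: π = q_X(384 − 2(q_X + q_Y)) − 72q_X − 2q_X².
∂π/∂q_X = 312 − 8q_X − 2q_Y = 0, so q_X = 39 − 0.25q_Y.
For Y: ∂π/∂q_Y = 309 − 4q_Y − 2q_X = 0 ⇒ q_Y = 77.25 − 0.5q_X.
Plugging q_Y into X's best response: q_X = 39 − 0.25(77.25 − 0.5q_X) ⇒ 0.875q_X = 19.6875, so q_X = 22.5.
Then q_Y = 77.25 − 0.5·22.5 = 66.
Price P = 384 − 2·88.5 = 207.
X's profit: (207 − 72)·22.5 − 2(22.5)² = 2025.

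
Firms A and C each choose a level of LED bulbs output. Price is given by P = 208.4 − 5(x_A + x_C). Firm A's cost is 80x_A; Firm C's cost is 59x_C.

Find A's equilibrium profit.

256.328

Firm A's profit: π = x_A(208.4 − 5(x_A + x_C)) − 80x_A.
∂π/∂x_A = 128.4 − 10x_A − 5x_C = 0, so x_A = 12.84 − 0.5x_C.
By the same steps for C: x_C = 14.94 − 0.5x_A.
Plugging x_C into A's best response: x_A = 12.84 − 0.5(14.94 − 0.5x_A) ⇒ 0.75x_A = 5.37, so x_A = 7.16.
Then x_C = 14.94 − 0.5·7.16 = 11.36.
Price P = 208.4 − 5·18.52 = 115.8.
A's profit: (115.8 − 80)·7.16 = 256.328.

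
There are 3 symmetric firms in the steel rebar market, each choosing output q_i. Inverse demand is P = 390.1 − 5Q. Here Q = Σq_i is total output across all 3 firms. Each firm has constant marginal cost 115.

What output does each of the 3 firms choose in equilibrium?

13.755

A representative firm's profit is π_i = q_i(390.1 − 5Q) − 115q_i, with Q = q_i + Σ_{j≠i} q_j.
First-order condition: 275.1 − 10q_i − 5Σ_{j≠i} q_j = 0.
Imposing symmetry (q_j = q for all j) turns Σ_{j≠i} q_j into 2q, so 275.1 = 20q and q = 13.755.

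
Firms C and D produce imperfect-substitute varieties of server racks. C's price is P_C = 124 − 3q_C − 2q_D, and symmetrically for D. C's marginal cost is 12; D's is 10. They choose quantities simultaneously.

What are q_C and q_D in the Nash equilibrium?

13.875, 14.375

Firm C's profit: π = q_C(124 − 3q_C − 2q_D) − 12q_C.
∂π/∂q_C = 112 − 6q_C − 2q_D = 0 ⇒ q_C = 56/3 − (1/3)q_D.
Similarly q_D = 19 − (1/3)q_C.
Substituting the second reaction function into the first: q_C = 56/3 − (1/3)(19 − (1/3)q_C), which gives (8/9)q_C = 37/3 ⇒ q_C = 13.875.
Then q_D = 19 − (1/3)·13.875 = 14.375.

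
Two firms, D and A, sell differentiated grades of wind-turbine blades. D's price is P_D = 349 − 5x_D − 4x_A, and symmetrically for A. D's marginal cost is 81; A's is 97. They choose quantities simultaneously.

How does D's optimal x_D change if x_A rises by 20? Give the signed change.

-8

Firm D's profit: π = x_D(349 − 5x_D − 4x_A) − 81x_D.
∂π/∂x_D = 268 − 10x_D − 4x_A = 0 ⇒ x_D = 26.8 − 0.4x_A.
The reaction-function slope is −0.4, so a 20-unit rise in x_A moves x_D by −0.4 × 20 = −8. D's best response falls — the actions are strategic substitutes.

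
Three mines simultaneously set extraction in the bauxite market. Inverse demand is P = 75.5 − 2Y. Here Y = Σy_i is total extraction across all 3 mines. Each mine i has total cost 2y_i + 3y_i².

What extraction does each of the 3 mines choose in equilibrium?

A representative mine's profit is π_i = y_i(75.5 − 2Y) − 2y_i − 3y_i², with Y = y_i + Σ_{j≠i} y_j.
First-order condition: 73.5 − 10y_i − 2Σ_{j≠i} y_j = 0.
Imposing symmetry (y_j = y for all j) turns Σ_{j≠i} y_j into 2y, so 73.5 = 14y and y = 5.25.

5.25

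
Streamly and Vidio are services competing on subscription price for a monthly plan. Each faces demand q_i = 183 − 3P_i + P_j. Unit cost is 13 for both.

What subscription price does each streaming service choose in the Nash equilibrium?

44.4

Streamly's profit: π = (P_{Streamly} − 13)(183 − 3P_{Streamly} + P_{Vidio}).
∂π/∂P_{Streamly} = 222 − 6P_{Streamly} + P_{Vidio} = 0 ⇒ P_{Streamly} = 37 + (1/6)P_{Vidio}.
The game is symmetric, so in equilibrium P_{Vidio} = P_{Streamly}: the reaction function gives (5/6)P_{Streamly} = 37, hence P_{Streamly} = 44.4.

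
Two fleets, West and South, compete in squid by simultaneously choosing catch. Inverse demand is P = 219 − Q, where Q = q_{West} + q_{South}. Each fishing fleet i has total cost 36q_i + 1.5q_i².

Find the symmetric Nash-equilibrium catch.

Fishing fleet West's profit: π = q_{West}(219 − (q_{West} + q_{South})) − 36q_{West} − 1.5q_{West}².
∂π/∂q_{West} = 183 − 5q_{West} − q_{South} = 0, so q_{West} = 36.6 − 0.2q_{South}.
The game is symmetric, so in equilibrium q_{South} = q_{West}: the reaction function gives 1.2q_{West} = 36.6, hence q_{West} = 30.5.

30.5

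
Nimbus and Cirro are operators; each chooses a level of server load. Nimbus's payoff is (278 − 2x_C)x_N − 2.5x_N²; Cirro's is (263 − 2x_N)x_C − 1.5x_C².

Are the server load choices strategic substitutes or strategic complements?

strategic substitutes

Expanding Nimbus's payoff: 278x_N − 2x_Cx_N − 2.5x_N².
∂π/∂x_N = 278 − 2x_C − 5x_N = 0, so x_N = 55.6 − 0.4x_C.
The best-response slope dx_N/dx_C = −0.4 < 0: the reaction function is downward-sloping, so the choices are strategic substitutes.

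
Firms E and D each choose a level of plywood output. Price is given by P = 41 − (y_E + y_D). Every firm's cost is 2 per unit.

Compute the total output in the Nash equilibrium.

26

Firm E's profit: π = y_E(41 − (y_E + y_D)) − 2y_E.
∂π/∂y_E = 39 − 2y_E − y_D = 0, so y_E = 19.5 − 0.5y_D.
Setting y_E = y_D in the reaction function: y_E = 19.5 − 0.5y_E, so y_E = 19.5 / 1.5 = 13.
Total output: 13 + 13 = 26.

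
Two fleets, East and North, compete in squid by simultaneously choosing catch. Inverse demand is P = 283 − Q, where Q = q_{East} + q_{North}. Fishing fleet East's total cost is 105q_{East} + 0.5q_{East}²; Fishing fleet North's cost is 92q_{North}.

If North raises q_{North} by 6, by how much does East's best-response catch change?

-2

Fishing fleet East's profit: π = q_{East}(283 − (q_{East} + q_{North})) − 105q_{East} − 0.5q_{East}².
∂π/∂q_{East} = 178 − 3q_{East} − q_{North} = 0, so q_{East} = 178/3 − (1/3)q_{North}.
The reaction-function slope is −1/3, so a 6-unit rise in q_{North} moves q_{East} by −1/3 × 6 = −2. East's best response falls — the actions are strategic substitutes.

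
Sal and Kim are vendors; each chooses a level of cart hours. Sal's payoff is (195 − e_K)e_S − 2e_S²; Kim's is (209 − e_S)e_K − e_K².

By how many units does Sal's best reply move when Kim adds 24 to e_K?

Expanding Sal's payoff: 195e_S − e_Ke_S − 2e_S².
∂π/∂e_S = 195 − e_K − 4e_S = 0, so e_S = 48.75 − 0.25e_K.
The reaction-function slope is −0.25, so a 24-unit rise in e_K moves e_S by −0.25 × 24 = −6. Sal's best response falls — the actions are strategic substitutes.

-6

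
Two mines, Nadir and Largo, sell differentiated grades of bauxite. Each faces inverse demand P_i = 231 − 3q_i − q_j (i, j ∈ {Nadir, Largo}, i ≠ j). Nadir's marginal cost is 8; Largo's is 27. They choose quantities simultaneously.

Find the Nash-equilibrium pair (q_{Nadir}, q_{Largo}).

Mine Nadir's profit: π = q_{Nadir}(231 − 3q_{Nadir} − q_{Largo}) − 8q_{Nadir}.
∂π/∂q_{Nadir} = 223 − 6q_{Nadir} − q_{Largo} = 0 ⇒ q_{Nadir} = 223/6 − (1/6)q_{Largo}.
Similarly q_{Largo} = 34 − (1/6)q_{Nadir}.
Plugging q_{Largo} into Nadir's best response: q_{Nadir} = 223/6 − (1/6)(34 − (1/6)q_{Nadir}) ⇒ (35/36)q_{Nadir} = 31.5, so q_{Nadir} = 32.4.
Then q_{Largo} = 34 − (1/6)·32.4 = 28.6.

32.4, 28.6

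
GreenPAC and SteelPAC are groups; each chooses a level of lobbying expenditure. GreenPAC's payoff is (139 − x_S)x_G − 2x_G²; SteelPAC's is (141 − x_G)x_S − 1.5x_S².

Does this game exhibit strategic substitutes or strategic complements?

Expanding GreenPAC's payoff: 139x_G − x_Sx_G − 2x_G².
∂π/∂x_G = 139 − x_S − 4x_G = 0, so x_G = 34.75 − 0.25x_S.
The best-response slope dx_G/dx_S = −0.25 < 0: the reaction function is downward-sloping, so the choices are strategic substitutes.

strategic substitutes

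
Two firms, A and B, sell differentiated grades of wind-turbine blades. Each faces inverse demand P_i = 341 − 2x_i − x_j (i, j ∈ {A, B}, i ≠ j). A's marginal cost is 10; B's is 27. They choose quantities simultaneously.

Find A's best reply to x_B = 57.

Firm A's profit: π = x_A(341 − 2x_A − x_B) − 10x_A.
∂π/∂x_A = 331 − 4x_A − x_B = 0 ⇒ x_A = 82.75 − 0.25x_B.
At x_B = 57: x_A = 82.75 − 0.25·57 = 68.5.

68.5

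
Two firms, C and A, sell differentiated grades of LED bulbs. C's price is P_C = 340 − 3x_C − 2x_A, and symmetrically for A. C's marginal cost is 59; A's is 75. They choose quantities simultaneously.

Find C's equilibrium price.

Firm C's profit: π = x_C(340 − 3x_C − 2x_A) − 59x_C.
∂π/∂x_C = 281 − 6x_C − 2x_A = 0 ⇒ x_C = 281/6 − (1/3)x_A.
Similarly x_A = 265/6 − (1/3)x_C.
Substituting the second reaction function into the first: x_C = 281/6 − (1/3)(265/6 − (1/3)x_C), which gives (8/9)x_C = 289/9 ⇒ x_C = 36.125.
Then x_A = 265/6 − (1/3)·36.125 = 32.125.
P_C = 340 − 3·36.125 − 2·32.125 = 167.375.

167.375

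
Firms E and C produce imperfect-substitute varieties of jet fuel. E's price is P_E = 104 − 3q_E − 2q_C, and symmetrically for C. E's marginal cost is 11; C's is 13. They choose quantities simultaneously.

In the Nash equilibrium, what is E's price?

Firm E's profit: π = q_E(104 − 3q_E − 2q_C) − 11q_E.
∂π/∂q_E = 93 − 6q_E − 2q_C = 0 ⇒ q_E = 15.5 − (1/3)q_C.
Similarly q_C = 91/6 − (1/3)q_E.
Substituting the second reaction function into the first: q_E = 15.5 − (1/3)(91/6 − (1/3)q_E), which gives (8/9)q_E = 94/9 ⇒ q_E = 11.75.
Then q_C = 91/6 − (1/3)·11.75 = 11.25.
P_E = 104 − 3·11.75 − 2·11.25 = 46.25.

46.25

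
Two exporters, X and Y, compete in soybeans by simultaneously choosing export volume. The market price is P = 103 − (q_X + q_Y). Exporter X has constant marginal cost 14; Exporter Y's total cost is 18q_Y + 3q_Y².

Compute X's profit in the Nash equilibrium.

1747.24

Exporter X's profit: π = q_X(103 − (q_X + q_Y)) − 14q_X.
∂π/∂q_X = 89 − 2q_X − q_Y = 0, so q_X = 44.5 − 0.5q_Y.
For Y: ∂π/∂q_Y = 85 − 8q_Y − q_X = 0 ⇒ q_Y = 10.625 − 0.125q_X.
Solving the two reaction functions simultaneously: (1 − (−0.5)(−0.125))q_X = 44.5 − 0.5·10.625, so 0.9375q_X = 39.1875 and q_X = 41.8.
Then q_Y = 10.625 − 0.125·41.8 = 5.4.
Price P = 103 − 47.2 = 55.8.
X's profit: (55.8 − 14)·41.8 = 1747.24.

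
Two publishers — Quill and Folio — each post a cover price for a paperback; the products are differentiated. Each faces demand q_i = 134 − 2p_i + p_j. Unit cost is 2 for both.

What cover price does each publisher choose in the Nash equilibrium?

Quill's profit: π = (p_{Quill} − 2)(134 − 2p_{Quill} + p_{Folio}).
∂π/∂p_{Quill} = 138 − 4p_{Quill} + p_{Folio} = 0 ⇒ p_{Quill} = 34.5 + 0.25p_{Folio}.
Setting p_{Quill} = p_{Folio} in the reaction function: p_{Quill} = 34.5 + 0.25p_{Quill}, so p_{Quill} = 34.5 / 0.75 = 46.

46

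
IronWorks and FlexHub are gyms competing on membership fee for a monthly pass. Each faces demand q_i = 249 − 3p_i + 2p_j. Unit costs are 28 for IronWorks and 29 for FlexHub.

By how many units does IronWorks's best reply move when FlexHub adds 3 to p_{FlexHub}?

IronWorks's profit: π = (p_{IronWorks} − 28)(249 − 3p_{IronWorks} + 2p_{FlexHub}).
∂π/∂p_{IronWorks} = 333 − 6p_{IronWorks} + 2p_{FlexHub} = 0 ⇒ p_{IronWorks} = 55.5 + (1/3)p_{FlexHub}.
The reaction-function slope is 1/3, so a 3-unit rise in p_{FlexHub} moves p_{IronWorks} by 1/3 × 3 = 1. IronWorks's best response rises — the actions are strategic complements.

1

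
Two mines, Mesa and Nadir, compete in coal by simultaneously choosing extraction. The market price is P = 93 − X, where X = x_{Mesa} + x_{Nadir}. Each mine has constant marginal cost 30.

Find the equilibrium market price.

Mine Mesa's profit: π = x_{Mesa}(93 − (x_{Mesa} + x_{Nadir})) − 30x_{Mesa}.
∂π/∂x_{Mesa} = 63 − 2x_{Mesa} − x_{Nadir} = 0, so x_{Mesa} = 31.5 − 0.5x_{Nadir}.
By symmetry x_{Nadir} = x_{Mesa}; substituting into the reaction function, 1.5x_{Mesa} = 31.5 and x_{Mesa} = 21.
Equilibrium price: P = 93 − 42 = 51.

51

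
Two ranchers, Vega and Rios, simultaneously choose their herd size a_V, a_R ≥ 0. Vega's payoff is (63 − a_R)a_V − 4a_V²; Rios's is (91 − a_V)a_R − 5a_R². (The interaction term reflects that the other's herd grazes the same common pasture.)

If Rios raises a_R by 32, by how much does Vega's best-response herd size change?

-4

Expanding Vega's payoff: 63a_V − a_Ra_V − 4a_V².
∂π/∂a_V = 63 − a_R − 8a_V = 0, so a_V = 7.875 − 0.125a_R.
The reaction-function slope is −0.125, so a 32-unit rise in a_R moves a_V by −0.125 × 32 = −4. Vega's best response falls — the actions are strategic substitutes.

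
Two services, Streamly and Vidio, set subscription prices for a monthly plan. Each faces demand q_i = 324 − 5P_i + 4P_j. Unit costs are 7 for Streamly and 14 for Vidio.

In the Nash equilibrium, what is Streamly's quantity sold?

Streamly's profit: π = (P_{Streamly} − 7)(324 − 5P_{Streamly} + 4P_{Vidio}).
∂π/∂P_{Streamly} = 359 − 10P_{Streamly} + 4P_{Vidio} = 0 ⇒ P_{Streamly} = 35.9 + 0.4P_{Vidio}.
Similarly P_{Vidio} = 39.4 + 0.4P_{Streamly}.
Solving the two reaction functions simultaneously: (1 − (0.4)(0.4))P_{Streamly} = 35.9 + 0.4·39.4, so 0.84P_{Streamly} = 51.66 and P_{Streamly} = 61.5.
Then P_{Vidio} = 39.4 + 0.4·61.5 = 64.
q_{Streamly} = 324 − 5·61.5 + 4·64 = 272.5.

272.5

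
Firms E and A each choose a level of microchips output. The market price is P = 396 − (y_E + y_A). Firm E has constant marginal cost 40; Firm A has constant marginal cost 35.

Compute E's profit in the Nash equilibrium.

Firm E's profit: π = y_E(396 − (y_E + y_A)) − 40y_E.
∂π/∂y_E = 356 − 2y_E − y_A = 0, so y_E = 178 − 0.5y_A.
By the same steps for A: y_A = 180.5 − 0.5y_E.
Substituting the second reaction function into the first: y_E = 178 − 0.5(180.5 − 0.5y_E), which gives 0.75y_E = 87.75 ⇒ y_E = 117.
Then y_A = 180.5 − 0.5·117 = 122.
Price P = 396 − 239 = 157.
E's profit: (157 − 40)·117 = 13689.

13689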